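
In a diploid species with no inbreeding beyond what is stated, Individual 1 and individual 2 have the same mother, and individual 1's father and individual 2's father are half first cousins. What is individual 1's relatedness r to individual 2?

Independent pedigree routes through distinct common ancestors add.
Individual 1 and individual 2 are related in two ways: half-sibs through their shared mother (r = 1/4) and half second cousins through their fathers (r = 1/64).
r = 1/4 + 1/64 = 17/64 = 0.265625.

0.265625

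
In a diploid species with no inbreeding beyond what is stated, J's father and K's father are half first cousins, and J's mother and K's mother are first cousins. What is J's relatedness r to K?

0.046875

With two independent routes of shared ancestry, r is the sum of the two contributions.
J and K are related in two ways: half second cousins through their fathers (r = 1/64) and second cousins through their mothers (r = 1/32).
r = 1/64 + 1/32 = 3/64 = 0.046875.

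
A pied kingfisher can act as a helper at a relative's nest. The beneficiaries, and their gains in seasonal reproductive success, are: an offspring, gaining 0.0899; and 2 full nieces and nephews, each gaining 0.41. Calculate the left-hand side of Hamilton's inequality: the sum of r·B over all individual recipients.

0.24995

r to an offspring = 0.5 (one parent–offspring link: r = (1/2)^1 = 1/2).
r to a full niece or nephew = 0.25 (full aunt/uncle↔niece/nephew: two paths of length 3 through the shared grandparent pair: r = 2·(1/2)^3 = 1/4).
Summing one r·B term per recipient: 1·0.5·0.0899 + 2·0.25·0.41 = 0.24995.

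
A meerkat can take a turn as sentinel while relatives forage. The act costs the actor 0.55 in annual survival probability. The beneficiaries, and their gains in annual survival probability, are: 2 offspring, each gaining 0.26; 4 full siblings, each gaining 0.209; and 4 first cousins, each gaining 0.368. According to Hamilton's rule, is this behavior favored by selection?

Yes

Hamilton's rule: the trait is favored when the sum of r·B over every recipient exceeds the actor's cost C.
r to an offspring = 1/2 (one parent–offspring link: r = (1/2)^1 = 1/2).
r to a full sibling = 0.5 (full sibs share both parents — two paths of length 2: r = 2·(1/2)^2 = 1/2).
r to a first cousin = 1/8 (first cousins share one grandparent pair — two paths of length 4: r = 2·(1/2)^4 = 1/8).
Summing one r·B term per recipient: 2·0.5·0.26 + 4·0.5·0.209 + 4·0.125·0.368 = 0.862.
0.862 > 0.55: the indirect benefit exceeds the cost.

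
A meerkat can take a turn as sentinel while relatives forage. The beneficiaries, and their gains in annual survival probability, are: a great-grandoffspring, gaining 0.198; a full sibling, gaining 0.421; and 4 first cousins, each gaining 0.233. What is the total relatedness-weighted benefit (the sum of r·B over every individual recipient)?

r to a great-grandoffspring = 1/8 (three parent–offspring links: r = (1/2)^3 = 1/8).
r to a full sibling = 0.5 (full sibs share both parents — two paths of length 2: r = 2·(1/2)^2 = 1/2).
r to a first cousin = 1/8 (first cousins share one grandparent pair — two paths of length 4: r = 2·(1/2)^4 = 1/8).
Summing one r·B term per recipient: 1·0.125·0.198 + 1·0.5·0.421 + 4·0.125·0.233 = 0.35175.

0.35175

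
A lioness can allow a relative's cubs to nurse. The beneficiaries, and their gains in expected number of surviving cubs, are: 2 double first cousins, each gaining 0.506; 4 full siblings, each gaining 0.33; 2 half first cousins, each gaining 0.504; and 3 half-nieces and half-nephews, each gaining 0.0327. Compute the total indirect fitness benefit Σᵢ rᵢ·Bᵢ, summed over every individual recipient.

0.9882625

r to a double first cousin = 0.25 (double first cousins share both grandparent pairs — four paths of length 4: r = 4·(1/2)^4 = 1/4).
r to a full sibling = 1/2 (full sibs share both parents — two paths of length 2: r = 2·(1/2)^2 = 1/2).
r to a half first cousin = 1/16 (half first cousins share one grandparent — one path of length 4: r = (1/2)^4 = 1/16).
r to a half-niece or half-nephew = 0.125 (half-aunt/uncle↔niece/nephew: one path of length 3: r = (1/2)^3 = 1/8).
Summing one r·B term per recipient: 2·0.25·0.506 + 4·0.5·0.33 + 2·0.0625·0.504 + 3·0.125·0.0327 = 0.9882625.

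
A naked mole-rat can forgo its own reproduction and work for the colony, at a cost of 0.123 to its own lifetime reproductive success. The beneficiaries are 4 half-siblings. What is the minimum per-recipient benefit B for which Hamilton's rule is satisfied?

0.123

r to a half-sibling = 1/4 (half-sibs share one parent — one path of length 2: r = (1/2)^2 = 1/4).
Hamilton's rule with n recipients of equal r: n·r·B > C, so B > C/(n·r) = 0.123/(4·0.25) = 0.123.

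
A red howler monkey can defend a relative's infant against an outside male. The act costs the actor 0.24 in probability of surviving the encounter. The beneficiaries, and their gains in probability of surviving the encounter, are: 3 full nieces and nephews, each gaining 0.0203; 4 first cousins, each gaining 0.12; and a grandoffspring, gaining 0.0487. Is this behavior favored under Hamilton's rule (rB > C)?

Hamilton's rule: the trait is favored when the sum of r·B over every recipient exceeds the actor's cost C.
r to a full niece or nephew = 1/4 (full aunt/uncle↔niece/nephew: two paths of length 3 through the shared grandparent pair: r = 2·(1/2)^3 = 1/4).
r to a first cousin = 1/8 (first cousins share one grandparent pair — two paths of length 4: r = 2·(1/2)^4 = 1/8).
r to a grandoffspring = 0.25 (two parent–offspring links: r = (1/2)^2 = 1/4).
Summing one r·B term per recipient: 3·0.25·0.0203 + 4·0.125·0.12 + 1·0.25·0.0487 = 0.0874.
0.0874 < 0.24: the indirect benefit is less than the cost.

No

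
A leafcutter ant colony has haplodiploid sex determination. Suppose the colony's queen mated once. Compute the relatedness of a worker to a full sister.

Haplodiploid full sisters inherit their father's entire haploid genome identically (contributing 1/2) and on average half of their mother's contribution (1/2 · 1/2 = 1/4); r = 1/2 + 1/4 = 3/4.

0.75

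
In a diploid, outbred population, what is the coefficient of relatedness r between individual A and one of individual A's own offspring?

0.5

Each parent–offspring link contributes a factor of 1/2, and independent paths through distinct common ancestors add.
One parent–offspring link: r = (1/2)^1 = 1/2.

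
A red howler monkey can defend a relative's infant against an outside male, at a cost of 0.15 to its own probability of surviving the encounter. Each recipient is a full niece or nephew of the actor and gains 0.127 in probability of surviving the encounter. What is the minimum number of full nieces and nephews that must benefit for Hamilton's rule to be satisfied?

r to a full niece or nephew = 1/4 (full aunt/uncle↔niece/nephew: two paths of length 3 through the shared grandparent pair: r = 2·(1/2)^3 = 1/4).
Hamilton's rule: n·r·B > C  ⇒  n > C/(r·B) = 0.15/(0.25·0.127) = 4.724.
The smallest integer exceeding 4.724 is 5.

5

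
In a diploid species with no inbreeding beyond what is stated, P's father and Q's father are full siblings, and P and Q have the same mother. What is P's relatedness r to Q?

0.375

Relatedness sums over independent paths through distinct common ancestors.
P and Q are related in two ways: first cousins through their fathers (r = 1/8) and half-sibs through their shared mother (r = 1/4).
r = 1/8 + 1/4 = 0.375.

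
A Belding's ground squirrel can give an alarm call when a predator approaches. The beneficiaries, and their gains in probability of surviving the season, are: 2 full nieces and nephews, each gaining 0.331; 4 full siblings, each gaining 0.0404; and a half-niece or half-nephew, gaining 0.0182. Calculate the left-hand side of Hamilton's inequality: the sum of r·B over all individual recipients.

r to a full niece or nephew = 1/4 (full aunt/uncle↔niece/nephew: two paths of length 3 through the shared grandparent pair: r = 2·(1/2)^3 = 1/4).
r to a full sibling = 0.5 (full sibs share both parents — two paths of length 2: r = 2·(1/2)^2 = 1/2).
r to a half-niece or half-nephew = 1/8 (half-aunt/uncle↔niece/nephew: one path of length 3: r = (1/2)^3 = 1/8).
Summing one r·B term per recipient: 2·0.25·0.331 + 4·0.5·0.0404 + 1·0.125·0.0182 = 0.248575.

0.248575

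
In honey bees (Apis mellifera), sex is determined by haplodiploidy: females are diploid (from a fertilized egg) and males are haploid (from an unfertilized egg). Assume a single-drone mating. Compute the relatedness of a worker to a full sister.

0.75

Haplodiploid full sisters inherit their father's entire haploid genome identically (contributing 1/2) and on average half of their mother's contribution (1/2 · 1/2 = 1/4); r = 1/2 + 1/4 = 3/4.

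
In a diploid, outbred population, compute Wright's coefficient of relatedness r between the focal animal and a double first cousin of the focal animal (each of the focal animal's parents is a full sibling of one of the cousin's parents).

Each parent–offspring link contributes a factor of 1/2, and independent paths through distinct common ancestors add.
Double first cousins share both grandparent pairs — four paths of length 4: r = 4·(1/2)^4 = 1/4.

0.25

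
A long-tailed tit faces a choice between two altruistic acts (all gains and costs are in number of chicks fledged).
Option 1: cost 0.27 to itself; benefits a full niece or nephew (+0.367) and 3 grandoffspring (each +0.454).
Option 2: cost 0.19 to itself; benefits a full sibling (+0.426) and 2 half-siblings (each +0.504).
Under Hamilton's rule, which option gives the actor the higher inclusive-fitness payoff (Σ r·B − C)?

Option 1: r to a full niece or nephew = 0.25.
Option 1: r to a grandoffspring = 0.25.
Option 1: Σ r·B − C = (1·0.25·0.367 + 3·0.25·0.454) − 0.27 = 0.16225.
Option 2: r to a full sibling = 0.5.
Option 2: r to a half-sibling = 0.25.
Option 2: Σ r·B − C = (1·0.5·0.426 + 2·0.25·0.504) − 0.19 = 0.275.
Option 2 has the higher net inclusive-fitness payoff.

Option 2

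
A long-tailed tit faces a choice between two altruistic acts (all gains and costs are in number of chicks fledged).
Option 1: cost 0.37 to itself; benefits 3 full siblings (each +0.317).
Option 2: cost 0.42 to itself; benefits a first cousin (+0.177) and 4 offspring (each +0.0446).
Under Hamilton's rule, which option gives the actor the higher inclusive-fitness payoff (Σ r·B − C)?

Option 1

Option 1: r to a full sibling = 0.5.
Option 1: Σ r·B − C = (3·0.5·0.317) − 0.37 = 0.1055.
Option 2: r to a first cousin = 0.125.
Option 2: r to an offspring = 0.5.
Option 2: Σ r·B − C = (1·0.125·0.177 + 4·0.5·0.0446) − 0.42 = -0.308675.
Option 1 has the higher net inclusive-fitness payoff.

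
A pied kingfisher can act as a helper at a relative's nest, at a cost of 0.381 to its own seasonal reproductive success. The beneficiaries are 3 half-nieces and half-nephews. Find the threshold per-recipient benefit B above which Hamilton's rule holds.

r to a half-niece or half-nephew = 1/8 (half-aunt/uncle↔niece/nephew: one path of length 3: r = (1/2)^3 = 1/8).
Hamilton's rule with n recipients of equal r: n·r·B > C, so B > C/(n·r) = 0.381/(3·0.125) = 1.016.

1.016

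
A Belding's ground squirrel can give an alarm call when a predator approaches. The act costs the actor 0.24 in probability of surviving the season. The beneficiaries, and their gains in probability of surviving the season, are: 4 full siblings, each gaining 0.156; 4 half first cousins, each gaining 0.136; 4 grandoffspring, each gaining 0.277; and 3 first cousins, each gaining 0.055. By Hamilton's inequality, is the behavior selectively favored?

Yes

Hamilton's rule: the trait is favored when the sum of r·B over every recipient exceeds the actor's cost C.
r to a full sibling = 1/2 (full sibs share both parents — two paths of length 2: r = 2·(1/2)^2 = 1/2).
r to a half first cousin = 0.0625 (half first cousins share one grandparent — one path of length 4: r = (1/2)^4 = 1/16).
r to a grandoffspring = 0.25 (two parent–offspring links: r = (1/2)^2 = 1/4).
r to a first cousin = 0.125 (first cousins share one grandparent pair — two paths of length 4: r = 2·(1/2)^4 = 1/8).
Summing one r·B term per recipient: 4·0.5·0.156 + 4·0.0625·0.136 + 4·0.25·0.277 + 3·0.125·0.055 = 0.643625.
0.643625 > 0.24: the indirect benefit exceeds the cost.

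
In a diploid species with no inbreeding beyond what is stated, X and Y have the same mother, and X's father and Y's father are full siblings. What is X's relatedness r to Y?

0.375

Relatedness sums over independent paths through distinct common ancestors.
X and Y are related in two ways: half-sibs through their shared mother (r = 1/4) and first cousins through their fathers (r = 1/8).
r = 1/4 + 1/8 = 0.375.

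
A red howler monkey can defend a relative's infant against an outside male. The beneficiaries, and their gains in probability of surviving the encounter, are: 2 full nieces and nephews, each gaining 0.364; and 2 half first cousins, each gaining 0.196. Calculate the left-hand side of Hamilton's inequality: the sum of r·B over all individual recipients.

r to a full niece or nephew = 1/4 (full aunt/uncle↔niece/nephew: two paths of length 3 through the shared grandparent pair: r = 2·(1/2)^3 = 1/4).
r to a half first cousin = 1/16 (half first cousins share one grandparent — one path of length 4: r = (1/2)^4 = 1/16).
Summing one r·B term per recipient: 2·0.25·0.364 + 2·0.0625·0.196 = 0.2065.

0.2065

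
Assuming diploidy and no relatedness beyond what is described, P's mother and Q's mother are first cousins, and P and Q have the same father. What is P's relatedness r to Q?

0.28125

Independent pedigree routes through distinct common ancestors add.
P and Q are related in two ways: second cousins through their mothers (r = 1/32) and half-sibs through their shared father (r = 1/4).
r = 1/32 + 1/4 = 0.28125.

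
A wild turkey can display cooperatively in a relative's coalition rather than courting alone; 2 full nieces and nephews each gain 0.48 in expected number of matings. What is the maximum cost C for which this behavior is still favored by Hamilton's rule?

r to a full niece or nephew = 1/4 (full aunt/uncle↔niece/nephew: two paths of length 3 through the shared grandparent pair: r = 2·(1/2)^3 = 1/4).
Hamilton's rule: n·r·B > C, so the trait is favored while C < n·r·B = 2·0.25·0.48 = 0.24.

0.24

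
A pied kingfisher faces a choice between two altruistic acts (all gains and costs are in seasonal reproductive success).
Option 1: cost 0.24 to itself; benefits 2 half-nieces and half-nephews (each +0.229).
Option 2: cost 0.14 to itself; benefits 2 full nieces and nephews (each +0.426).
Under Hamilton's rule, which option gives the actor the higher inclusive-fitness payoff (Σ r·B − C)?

Option 1: r to a half-niece or half-nephew = 0.125.
Option 1: Σ r·B − C = (2·0.125·0.229) − 0.24 = -0.18275.
Option 2: r to a full niece or nephew = 0.25.
Option 2: Σ r·B − C = (2·0.25·0.426) − 0.14 = 0.073.
Option 2 has the higher net inclusive-fitness payoff.

Option 2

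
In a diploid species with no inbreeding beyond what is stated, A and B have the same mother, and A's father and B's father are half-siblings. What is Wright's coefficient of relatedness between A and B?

With two independent routes of shared ancestry, r is the sum of the two contributions.
A and B are related in two ways: half-sibs through their shared mother (r = 1/4) and half first cousins through their fathers (r = 1/16).
r = 1/4 + 1/16 = 5/16 = 0.3125.

0.3125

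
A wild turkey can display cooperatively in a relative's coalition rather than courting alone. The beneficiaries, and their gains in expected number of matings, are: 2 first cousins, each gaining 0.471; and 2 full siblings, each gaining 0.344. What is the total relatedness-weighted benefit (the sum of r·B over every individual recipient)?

0.46175

r to a first cousin = 0.125 (first cousins share one grandparent pair — two paths of length 4: r = 2·(1/2)^4 = 1/8).
r to a full sibling = 1/2 (full sibs share both parents — two paths of length 2: r = 2·(1/2)^2 = 1/2).
Summing one r·B term per recipient: 2·0.125·0.471 + 2·0.5·0.344 = 0.46175.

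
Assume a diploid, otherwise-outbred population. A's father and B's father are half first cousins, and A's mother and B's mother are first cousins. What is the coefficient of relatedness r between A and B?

0.046875

Independent pedigree routes through distinct common ancestors add.
A and B are related in two ways: half second cousins through their fathers (r = 1/64) and second cousins through their mothers (r = 1/32).
r = 1/64 + 1/32 = 0.046875.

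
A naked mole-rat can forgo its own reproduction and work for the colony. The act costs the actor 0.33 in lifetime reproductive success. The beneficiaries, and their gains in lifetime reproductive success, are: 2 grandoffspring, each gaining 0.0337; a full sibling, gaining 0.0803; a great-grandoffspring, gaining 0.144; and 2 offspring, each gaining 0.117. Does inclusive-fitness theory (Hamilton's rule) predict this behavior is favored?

No

Hamilton's rule: the trait is favored when the sum of r·B over every recipient exceeds the actor's cost C.
r to a grandoffspring = 0.25 (two parent–offspring links: r = (1/2)^2 = 1/4).
r to a full sibling = 0.5 (full sibs share both parents — two paths of length 2: r = 2·(1/2)^2 = 1/2).
r to a great-grandoffspring = 0.125 (three parent–offspring links: r = (1/2)^3 = 1/8).
r to an offspring = 0.5 (one parent–offspring link: r = (1/2)^1 = 1/2).
Summing one r·B term per recipient: 2·0.25·0.0337 + 1·0.5·0.0803 + 1·0.125·0.144 + 2·0.5·0.117 = 0.192.
0.192 < 0.33: the indirect benefit is less than the cost.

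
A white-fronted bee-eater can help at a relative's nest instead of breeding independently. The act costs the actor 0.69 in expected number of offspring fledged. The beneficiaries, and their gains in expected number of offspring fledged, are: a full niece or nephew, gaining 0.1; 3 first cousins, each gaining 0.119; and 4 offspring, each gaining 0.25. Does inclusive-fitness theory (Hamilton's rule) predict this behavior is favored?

No

Hamilton's rule: the trait is favored when the sum of r·B over every recipient exceeds the actor's cost C.
r to a full niece or nephew = 1/4 (full aunt/uncle↔niece/nephew: two paths of length 3 through the shared grandparent pair: r = 2·(1/2)^3 = 1/4).
r to a first cousin = 0.125 (first cousins share one grandparent pair — two paths of length 4: r = 2·(1/2)^4 = 1/8).
r to an offspring = 0.5 (one parent–offspring link: r = (1/2)^1 = 1/2).
Summing one r·B term per recipient: 1·0.25·0.1 + 3·0.125·0.119 + 4·0.5·0.25 = 0.569625.
0.569625 < 0.69: the indirect benefit is less than the cost.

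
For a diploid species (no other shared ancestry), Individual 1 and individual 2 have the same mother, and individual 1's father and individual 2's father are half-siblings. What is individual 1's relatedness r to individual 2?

Wright's path rule: contributions from independent ancestry routes add.
Individual 1 and individual 2 are related in two ways: half-sibs through their shared mother (r = 1/4) and half first cousins through their fathers (r = 1/16).
r = 1/4 + 1/16 = 5/16 = 0.3125.

0.3125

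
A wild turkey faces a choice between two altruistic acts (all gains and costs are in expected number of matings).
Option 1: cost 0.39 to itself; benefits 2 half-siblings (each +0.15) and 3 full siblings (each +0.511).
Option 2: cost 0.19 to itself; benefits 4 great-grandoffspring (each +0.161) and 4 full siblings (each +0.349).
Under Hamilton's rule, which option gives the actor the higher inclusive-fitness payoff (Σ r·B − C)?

Option 1: r to a half-sibling = 0.25.
Option 1: r to a full sibling = 0.5.
Option 1: Σ r·B − C = (2·0.25·0.15 + 3·0.5·0.511) − 0.39 = 0.4515.
Option 2: r to a great-grandoffspring = 0.125.
Option 2: r to a full sibling = 0.5.
Option 2: Σ r·B − C = (4·0.125·0.161 + 4·0.5·0.349) − 0.19 = 0.5885.
Option 2 has the higher net inclusive-fitness payoff.

Option 2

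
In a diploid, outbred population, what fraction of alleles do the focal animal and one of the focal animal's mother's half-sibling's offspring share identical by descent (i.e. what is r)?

Each parent–offspring link contributes a factor of 1/2, and independent paths through distinct common ancestors add.
Half first cousins share one grandparent — one path of length 4: r = (1/2)^4 = 1/16.

0.0625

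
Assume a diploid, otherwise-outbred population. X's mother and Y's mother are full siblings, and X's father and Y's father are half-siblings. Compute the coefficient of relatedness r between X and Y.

0.1875

Independent pedigree routes through distinct common ancestors add.
X and Y are related in two ways: first cousins through their mothers (r = 1/8) and half first cousins through their fathers (r = 1/16).
r = 1/8 + 1/16 = 3/16 = 0.1875.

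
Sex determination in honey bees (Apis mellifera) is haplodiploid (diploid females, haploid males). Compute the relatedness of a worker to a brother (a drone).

0.25

Her haploid brother carries none of their father's genes and a random half of their mother's genome; that half matches the maternal half of her own genome with probability 1/2: r = 1/2 · 1/2 = 1/4.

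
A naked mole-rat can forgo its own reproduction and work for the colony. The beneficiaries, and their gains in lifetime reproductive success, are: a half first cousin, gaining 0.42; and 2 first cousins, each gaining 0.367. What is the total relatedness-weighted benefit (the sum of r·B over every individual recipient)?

0.118

r to a half first cousin = 0.0625 (half first cousins share one grandparent — one path of length 4: r = (1/2)^4 = 1/16).
r to a first cousin = 1/8 (first cousins share one grandparent pair — two paths of length 4: r = 2·(1/2)^4 = 1/8).
Summing one r·B term per recipient: 1·0.0625·0.42 + 2·0.125·0.367 = 0.118.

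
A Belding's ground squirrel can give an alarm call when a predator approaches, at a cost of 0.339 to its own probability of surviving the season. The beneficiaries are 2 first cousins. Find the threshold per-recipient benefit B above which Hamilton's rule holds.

r to a first cousin = 1/8 (first cousins share one grandparent pair — two paths of length 4: r = 2·(1/2)^4 = 1/8).
Hamilton's rule with n recipients of equal r: n·r·B > C, so B > C/(n·r) = 0.339/(2·0.125) = 1.356.

1.356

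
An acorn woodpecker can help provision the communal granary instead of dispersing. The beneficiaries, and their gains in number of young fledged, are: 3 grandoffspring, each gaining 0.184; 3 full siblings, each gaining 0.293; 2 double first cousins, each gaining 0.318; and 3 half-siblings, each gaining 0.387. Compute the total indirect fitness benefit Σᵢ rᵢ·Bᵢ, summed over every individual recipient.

1.02675

r to a grandoffspring = 0.25 (two parent–offspring links: r = (1/2)^2 = 1/4).
r to a full sibling = 0.5 (full sibs share both parents — two paths of length 2: r = 2·(1/2)^2 = 1/2).
r to a double first cousin = 1/4 (double first cousins share both grandparent pairs — four paths of length 4: r = 4·(1/2)^4 = 1/4).
r to a half-sibling = 0.25 (half-sibs share one parent — one path of length 2: r = (1/2)^2 = 1/4).
Summing one r·B term per recipient: 3·0.25·0.184 + 3·0.5·0.293 + 2·0.25·0.318 + 3·0.25·0.387 = 1.02675.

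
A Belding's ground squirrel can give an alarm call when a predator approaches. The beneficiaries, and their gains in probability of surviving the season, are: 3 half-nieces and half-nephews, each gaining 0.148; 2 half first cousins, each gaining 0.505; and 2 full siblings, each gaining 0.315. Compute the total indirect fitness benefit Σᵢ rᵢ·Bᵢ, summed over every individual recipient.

r to a half-niece or half-nephew = 0.125 (half-aunt/uncle↔niece/nephew: one path of length 3: r = (1/2)^3 = 1/8).
r to a half first cousin = 1/16 (half first cousins share one grandparent — one path of length 4: r = (1/2)^4 = 1/16).
r to a full sibling = 0.5 (full sibs share both parents — two paths of length 2: r = 2·(1/2)^2 = 1/2).
Summing one r·B term per recipient: 3·0.125·0.148 + 2·0.0625·0.505 + 2·0.5·0.315 = 0.433625.

0.433625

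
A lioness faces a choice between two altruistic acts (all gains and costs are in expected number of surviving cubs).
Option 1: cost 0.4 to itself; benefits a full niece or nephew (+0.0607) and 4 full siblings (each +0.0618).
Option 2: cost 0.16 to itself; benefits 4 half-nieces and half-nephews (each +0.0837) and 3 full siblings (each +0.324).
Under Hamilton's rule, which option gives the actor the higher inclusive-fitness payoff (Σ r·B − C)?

Option 1: r to a full niece or nephew = 0.25.
Option 1: r to a full sibling = 0.5.
Option 1: Σ r·B − C = (1·0.25·0.0607 + 4·0.5·0.0618) − 0.4 = -0.261225.
Option 2: r to a half-niece or half-nephew = 0.125.
Option 2: r to a full sibling = 0.5.
Option 2: Σ r·B − C = (4·0.125·0.0837 + 3·0.5·0.324) − 0.16 = 0.36785.
Option 2 has the higher net inclusive-fitness payoff.

Option 2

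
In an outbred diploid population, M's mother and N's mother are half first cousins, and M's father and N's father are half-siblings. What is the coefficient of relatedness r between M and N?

0.078125

Wright's path rule: contributions from independent ancestry routes add.
M and N are related in two ways: half second cousins through their mothers (r = 1/64) and half first cousins through their fathers (r = 1/16).
r = 1/64 + 1/16 = 5/64 = 0.078125.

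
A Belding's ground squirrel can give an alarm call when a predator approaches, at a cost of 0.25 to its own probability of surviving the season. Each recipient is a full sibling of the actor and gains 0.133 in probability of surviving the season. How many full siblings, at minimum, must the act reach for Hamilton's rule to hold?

4

r to a full sibling = 1/2 (full sibs share both parents — two paths of length 2: r = 2·(1/2)^2 = 1/2).
Hamilton's rule: n·r·B > C  ⇒  n > C/(r·B) = 0.25/(0.5·0.133) = 3.759.
The smallest integer exceeding 3.759 is 4.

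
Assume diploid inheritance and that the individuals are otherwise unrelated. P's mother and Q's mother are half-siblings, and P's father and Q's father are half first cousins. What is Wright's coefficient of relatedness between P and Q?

0.078125

Relatedness sums over independent paths through distinct common ancestors.
P and Q are related in two ways: half first cousins through their mothers (r = 1/16) and half second cousins through their fathers (r = 1/64).
r = 1/16 + 1/64 = 0.078125.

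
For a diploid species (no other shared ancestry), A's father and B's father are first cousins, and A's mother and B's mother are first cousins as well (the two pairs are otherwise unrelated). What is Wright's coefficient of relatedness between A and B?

0.0625

Wright's path rule: contributions from independent ancestry routes add.
A and B are related in two ways: second cousins through their fathers (r = 1/32) and second cousins through their mothers (r = 1/32).
r = 1/32 + 1/32 = 1/16 = 0.0625.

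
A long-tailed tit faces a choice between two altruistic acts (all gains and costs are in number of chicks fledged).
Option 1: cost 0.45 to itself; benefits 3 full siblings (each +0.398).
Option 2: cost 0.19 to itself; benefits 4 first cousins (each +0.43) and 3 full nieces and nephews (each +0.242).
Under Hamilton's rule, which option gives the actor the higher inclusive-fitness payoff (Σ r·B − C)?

Option 2

Option 1: r to a full sibling = 0.5.
Option 1: Σ r·B − C = (3·0.5·0.398) − 0.45 = 0.147.
Option 2: r to a first cousin = 0.125.
Option 2: r to a full niece or nephew = 0.25.
Option 2: Σ r·B − C = (4·0.125·0.43 + 3·0.25·0.242) − 0.19 = 0.2065.
Option 2 has the higher net inclusive-fitness payoff.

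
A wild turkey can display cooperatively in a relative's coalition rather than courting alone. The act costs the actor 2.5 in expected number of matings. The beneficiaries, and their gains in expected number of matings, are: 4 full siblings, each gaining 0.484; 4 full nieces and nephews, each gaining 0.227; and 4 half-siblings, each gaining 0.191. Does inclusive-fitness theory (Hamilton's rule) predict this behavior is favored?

Hamilton's rule: the trait is favored when the sum of r·B over every recipient exceeds the actor's cost C.
r to a full sibling = 1/2 (full sibs share both parents — two paths of length 2: r = 2·(1/2)^2 = 1/2).
r to a full niece or nephew = 0.25 (full aunt/uncle↔niece/nephew: two paths of length 3 through the shared grandparent pair: r = 2·(1/2)^3 = 1/4).
r to a half-sibling = 1/4 (half-sibs share one parent — one path of length 2: r = (1/2)^2 = 1/4).
Summing one r·B term per recipient: 4·0.5·0.484 + 4·0.25·0.227 + 4·0.25·0.191 = 1.386.
1.386 < 2.5: the indirect benefit is less than the cost.

No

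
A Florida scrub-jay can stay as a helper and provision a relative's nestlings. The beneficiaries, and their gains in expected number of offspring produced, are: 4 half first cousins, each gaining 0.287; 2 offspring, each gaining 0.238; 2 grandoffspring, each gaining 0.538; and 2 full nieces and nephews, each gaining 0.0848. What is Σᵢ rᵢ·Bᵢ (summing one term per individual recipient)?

r to a half first cousin = 0.0625 (half first cousins share one grandparent — one path of length 4: r = (1/2)^4 = 1/16).
r to an offspring = 0.5 (one parent–offspring link: r = (1/2)^1 = 1/2).
r to a grandoffspring = 1/4 (two parent–offspring links: r = (1/2)^2 = 1/4).
r to a full niece or nephew = 1/4 (full aunt/uncle↔niece/nephew: two paths of length 3 through the shared grandparent pair: r = 2·(1/2)^3 = 1/4).
Summing one r·B term per recipient: 4·0.0625·0.287 + 2·0.5·0.238 + 2·0.25·0.538 + 2·0.25·0.0848 = 0.62115.

0.62115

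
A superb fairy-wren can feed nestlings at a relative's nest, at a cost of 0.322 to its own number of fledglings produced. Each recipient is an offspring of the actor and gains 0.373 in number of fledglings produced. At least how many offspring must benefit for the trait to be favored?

r to an offspring = 1/2 (one parent–offspring link: r = (1/2)^1 = 1/2).
Hamilton's rule: n·r·B > C  ⇒  n > C/(r·B) = 0.322/(0.5·0.373) = 1.727.
The smallest integer exceeding 1.727 is 2.

2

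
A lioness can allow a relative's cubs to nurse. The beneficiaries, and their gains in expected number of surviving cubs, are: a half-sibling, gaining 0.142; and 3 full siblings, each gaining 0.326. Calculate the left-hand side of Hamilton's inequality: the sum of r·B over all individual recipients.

r to a half-sibling = 0.25 (half-sibs share one parent — one path of length 2: r = (1/2)^2 = 1/4).
r to a full sibling = 0.5 (full sibs share both parents — two paths of length 2: r = 2·(1/2)^2 = 1/2).
Summing one r·B term per recipient: 1·0.25·0.142 + 3·0.5·0.326 = 0.5245.

0.5245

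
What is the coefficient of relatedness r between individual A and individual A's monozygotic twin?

1

Each parent–offspring link contributes a factor of 1/2, and independent paths through distinct common ancestors add.
Monozygotic twins share every allele identical by descent: r = 1.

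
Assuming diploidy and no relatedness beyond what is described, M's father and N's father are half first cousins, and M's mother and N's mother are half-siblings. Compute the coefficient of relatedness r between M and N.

0.078125

Independent pedigree routes through distinct common ancestors add.
M and N are related in two ways: half second cousins through their fathers (r = 1/64) and half first cousins through their mothers (r = 1/16).
r = 1/64 + 1/16 = 5/64 = 0.078125.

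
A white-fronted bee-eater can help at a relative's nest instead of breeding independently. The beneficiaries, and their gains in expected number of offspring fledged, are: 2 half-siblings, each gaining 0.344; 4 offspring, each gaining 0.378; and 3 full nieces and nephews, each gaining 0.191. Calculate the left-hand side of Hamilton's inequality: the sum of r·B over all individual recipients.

r to a half-sibling = 0.25 (half-sibs share one parent — one path of length 2: r = (1/2)^2 = 1/4).
r to an offspring = 1/2 (one parent–offspring link: r = (1/2)^1 = 1/2).
r to a full niece or nephew = 0.25 (full aunt/uncle↔niece/nephew: two paths of length 3 through the shared grandparent pair: r = 2·(1/2)^3 = 1/4).
Summing one r·B term per recipient: 2·0.25·0.344 + 4·0.5·0.378 + 3·0.25·0.191 = 1.07125.

1.07125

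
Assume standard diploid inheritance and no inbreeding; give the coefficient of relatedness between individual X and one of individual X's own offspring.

0.5

Each parent–offspring link contributes a factor of 1/2, and independent paths through distinct common ancestors add.
One parent–offspring link: r = (1/2)^1 = 1/2.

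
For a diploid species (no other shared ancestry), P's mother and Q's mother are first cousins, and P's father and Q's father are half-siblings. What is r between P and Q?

Relatedness sums over independent paths through distinct common ancestors.
P and Q are related in two ways: second cousins through their mothers (r = 1/32) and half first cousins through their fathers (r = 1/16).
r = 1/32 + 1/16 = 3/32 = 0.09375.

0.09375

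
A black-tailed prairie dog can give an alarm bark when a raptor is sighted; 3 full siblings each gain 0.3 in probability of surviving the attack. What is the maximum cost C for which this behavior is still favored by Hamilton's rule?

0.45

r to a full sibling = 0.5 (full sibs share both parents — two paths of length 2: r = 2·(1/2)^2 = 1/2).
Hamilton's rule: n·r·B > C, so the trait is favored while C < n·r·B = 3·0.5·0.3 = 0.45.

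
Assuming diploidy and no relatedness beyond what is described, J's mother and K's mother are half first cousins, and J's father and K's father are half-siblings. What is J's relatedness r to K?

Independent pedigree routes through distinct common ancestors add.
J and K are related in two ways: half second cousins through their mothers (r = 1/64) and half first cousins through their fathers (r = 1/16).
r = 1/64 + 1/16 = 0.078125.

0.078125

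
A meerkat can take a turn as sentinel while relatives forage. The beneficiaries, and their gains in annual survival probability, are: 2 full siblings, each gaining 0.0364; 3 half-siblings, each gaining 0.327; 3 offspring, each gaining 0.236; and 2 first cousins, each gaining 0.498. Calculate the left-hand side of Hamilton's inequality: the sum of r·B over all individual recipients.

r to a full sibling = 0.5 (full sibs share both parents — two paths of length 2: r = 2·(1/2)^2 = 1/2).
r to a half-sibling = 0.25 (half-sibs share one parent — one path of length 2: r = (1/2)^2 = 1/4).
r to an offspring = 0.5 (one parent–offspring link: r = (1/2)^1 = 1/2).
r to a first cousin = 1/8 (first cousins share one grandparent pair — two paths of length 4: r = 2·(1/2)^4 = 1/8).
Summing one r·B term per recipient: 2·0.5·0.0364 + 3·0.25·0.327 + 3·0.5·0.236 + 2·0.125·0.498 = 0.76015.

0.76015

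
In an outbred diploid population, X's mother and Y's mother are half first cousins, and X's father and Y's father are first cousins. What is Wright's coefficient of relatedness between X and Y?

0.046875

Wright's path rule: contributions from independent ancestry routes add.
X and Y are related in two ways: half second cousins through their mothers (r = 1/64) and second cousins through their fathers (r = 1/32).
r = 1/64 + 1/32 = 3/64 = 0.046875.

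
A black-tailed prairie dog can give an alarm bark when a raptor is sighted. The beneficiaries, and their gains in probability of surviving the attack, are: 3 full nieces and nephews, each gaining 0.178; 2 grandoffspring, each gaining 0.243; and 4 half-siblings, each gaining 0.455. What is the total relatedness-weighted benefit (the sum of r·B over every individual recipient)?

r to a full niece or nephew = 1/4 (full aunt/uncle↔niece/nephew: two paths of length 3 through the shared grandparent pair: r = 2·(1/2)^3 = 1/4).
r to a grandoffspring = 0.25 (two parent–offspring links: r = (1/2)^2 = 1/4).
r to a half-sibling = 0.25 (half-sibs share one parent — one path of length 2: r = (1/2)^2 = 1/4).
Summing one r·B term per recipient: 3·0.25·0.178 + 2·0.25·0.243 + 4·0.25·0.455 = 0.71.

0.71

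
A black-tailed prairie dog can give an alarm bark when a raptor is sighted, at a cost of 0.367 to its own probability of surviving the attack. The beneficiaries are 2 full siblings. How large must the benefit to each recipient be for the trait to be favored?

r to a full sibling = 0.5 (full sibs share both parents — two paths of length 2: r = 2·(1/2)^2 = 1/2).
Hamilton's rule with n recipients of equal r: n·r·B > C, so B > C/(n·r) = 0.367/(2·0.5) = 0.367.

0.367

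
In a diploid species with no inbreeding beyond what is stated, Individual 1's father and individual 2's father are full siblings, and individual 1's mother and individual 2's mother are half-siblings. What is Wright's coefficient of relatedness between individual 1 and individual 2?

Relatedness sums over independent paths through distinct common ancestors.
Individual 1 and individual 2 are related in two ways: first cousins through their fathers (r = 1/8) and half first cousins through their mothers (r = 1/16).
r = 1/8 + 1/16 = 3/16 = 0.1875.

0.1875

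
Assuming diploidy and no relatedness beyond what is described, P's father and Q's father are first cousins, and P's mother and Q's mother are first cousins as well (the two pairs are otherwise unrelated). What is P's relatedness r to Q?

Independent pedigree routes through distinct common ancestors add.
P and Q are related in two ways: second cousins through their fathers (r = 1/32) and second cousins through their mothers (r = 1/32).
r = 1/32 + 1/32 = 0.0625.

0.0625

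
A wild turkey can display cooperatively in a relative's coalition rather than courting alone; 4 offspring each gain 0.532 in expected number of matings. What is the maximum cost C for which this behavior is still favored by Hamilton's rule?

r to an offspring = 0.5 (one parent–offspring link: r = (1/2)^1 = 1/2).
Hamilton's rule: n·r·B > C, so the trait is favored while C < n·r·B = 4·0.5·0.532 = 1.064.

1.064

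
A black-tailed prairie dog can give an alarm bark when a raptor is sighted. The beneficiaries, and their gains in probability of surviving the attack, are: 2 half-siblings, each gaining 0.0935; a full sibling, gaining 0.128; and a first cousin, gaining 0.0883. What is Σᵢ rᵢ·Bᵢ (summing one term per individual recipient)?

r to a half-sibling = 1/4 (half-sibs share one parent — one path of length 2: r = (1/2)^2 = 1/4).
r to a full sibling = 1/2 (full sibs share both parents — two paths of length 2: r = 2·(1/2)^2 = 1/2).
r to a first cousin = 0.125 (first cousins share one grandparent pair — two paths of length 4: r = 2·(1/2)^4 = 1/8).
Summing one r·B term per recipient: 2·0.25·0.0935 + 1·0.5·0.128 + 1·0.125·0.0883 = 0.1217875.

0.1217875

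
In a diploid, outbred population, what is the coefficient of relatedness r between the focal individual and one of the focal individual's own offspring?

0.5

Each parent–offspring link contributes a factor of 1/2, and independent paths through distinct common ancestors add.
One parent–offspring link: r = (1/2)^1 = 1/2.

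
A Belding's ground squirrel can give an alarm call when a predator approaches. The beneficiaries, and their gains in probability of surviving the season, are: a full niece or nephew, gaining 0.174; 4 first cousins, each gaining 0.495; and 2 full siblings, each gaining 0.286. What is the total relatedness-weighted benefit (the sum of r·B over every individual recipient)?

r to a full niece or nephew = 1/4 (full aunt/uncle↔niece/nephew: two paths of length 3 through the shared grandparent pair: r = 2·(1/2)^3 = 1/4).
r to a first cousin = 0.125 (first cousins share one grandparent pair — two paths of length 4: r = 2·(1/2)^4 = 1/8).
r to a full sibling = 1/2 (full sibs share both parents — two paths of length 2: r = 2·(1/2)^2 = 1/2).
Summing one r·B term per recipient: 1·0.25·0.174 + 4·0.125·0.495 + 2·0.5·0.286 = 0.577.

0.577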